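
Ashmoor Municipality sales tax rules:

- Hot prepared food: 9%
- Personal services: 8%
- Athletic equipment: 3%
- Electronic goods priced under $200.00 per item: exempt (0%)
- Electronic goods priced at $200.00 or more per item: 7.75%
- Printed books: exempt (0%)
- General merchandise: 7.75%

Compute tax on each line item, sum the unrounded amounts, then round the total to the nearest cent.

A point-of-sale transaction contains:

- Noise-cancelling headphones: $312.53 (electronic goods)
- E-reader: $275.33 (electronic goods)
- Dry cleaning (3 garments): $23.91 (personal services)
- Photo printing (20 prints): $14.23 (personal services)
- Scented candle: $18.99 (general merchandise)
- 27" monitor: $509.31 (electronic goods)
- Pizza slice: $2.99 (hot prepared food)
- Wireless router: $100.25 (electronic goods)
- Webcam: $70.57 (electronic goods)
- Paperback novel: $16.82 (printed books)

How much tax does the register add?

Noise-cancelling headphones $312.53: electronic goods, $200.00 or more → 7.75% → $24.221075
E-reader $275.33: electronic goods, $200.00 or more → 7.75% → $21.338075
Dry cleaning (3 garments) $23.91: personal services → 8% → $1.9128
Photo printing (20 prints) $14.23: personal services → 8% → $1.1384
Scented candle $18.99: general merchandise → 7.75% → $1.471725
27" monitor $509.31: electronic goods, $200.00 or more → 7.75% → $39.471525
Pizza slice $2.99: hot prepared food → 9% → $0.2691
Wireless router $100.25: electronic goods, under $200.00 → 0% → $0.00
Webcam $70.57: electronic goods, under $200.00 → 0% → $0.00
Paperback novel $16.82: printed books → 0% → $0.00
Unrounded tax sum = $89.8227 → $89.82

$89.82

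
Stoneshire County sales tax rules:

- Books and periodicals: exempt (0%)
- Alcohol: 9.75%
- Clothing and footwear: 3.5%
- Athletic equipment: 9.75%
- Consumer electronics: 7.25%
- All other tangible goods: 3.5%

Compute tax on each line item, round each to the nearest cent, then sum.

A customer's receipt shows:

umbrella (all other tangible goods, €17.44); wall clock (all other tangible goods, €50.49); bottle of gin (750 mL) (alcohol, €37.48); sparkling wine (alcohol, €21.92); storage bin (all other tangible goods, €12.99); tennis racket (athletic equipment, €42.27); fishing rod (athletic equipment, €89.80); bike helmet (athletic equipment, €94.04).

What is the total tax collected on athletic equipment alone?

€22.05

Tennis racket €42.27: athletic equipment → 9.75% → €4.12
Fishing rod €89.80: athletic equipment → 9.75% → €8.76
Bike helmet €94.04: athletic equipment → 9.75% → €9.17
Tax on athletic equipment = €4.12 + €8.76 + €9.17 = €22.05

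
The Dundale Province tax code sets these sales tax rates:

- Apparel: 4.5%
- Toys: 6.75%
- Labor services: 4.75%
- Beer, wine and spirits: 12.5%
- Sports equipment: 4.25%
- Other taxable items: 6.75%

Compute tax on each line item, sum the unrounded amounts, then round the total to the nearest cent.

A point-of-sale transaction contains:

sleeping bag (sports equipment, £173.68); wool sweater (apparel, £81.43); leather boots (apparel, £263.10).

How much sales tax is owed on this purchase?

Sleeping bag £173.68: sports equipment → 4.25% → £7.3814
Wool sweater £81.43: apparel → 4.5% → £3.66435
Leather boots £263.10: apparel → 4.5% → £11.8395
Unrounded tax sum = £22.88525 → £22.89

£22.89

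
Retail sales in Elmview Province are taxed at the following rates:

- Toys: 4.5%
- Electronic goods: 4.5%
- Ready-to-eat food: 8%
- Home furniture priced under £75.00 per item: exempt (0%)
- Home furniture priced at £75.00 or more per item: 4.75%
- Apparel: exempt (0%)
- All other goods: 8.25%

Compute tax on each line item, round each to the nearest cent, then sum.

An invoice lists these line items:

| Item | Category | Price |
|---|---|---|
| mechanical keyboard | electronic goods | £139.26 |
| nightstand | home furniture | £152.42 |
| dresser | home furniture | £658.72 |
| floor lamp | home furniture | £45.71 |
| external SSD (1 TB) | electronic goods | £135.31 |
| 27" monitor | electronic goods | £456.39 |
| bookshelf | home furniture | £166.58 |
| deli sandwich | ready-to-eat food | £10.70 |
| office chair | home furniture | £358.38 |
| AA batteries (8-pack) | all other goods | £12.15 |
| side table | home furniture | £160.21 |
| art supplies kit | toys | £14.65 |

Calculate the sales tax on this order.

Mechanical keyboard £139.26: electronic goods → 4.5% → £6.27
Nightstand £152.42: home furniture, £75.00 or more → 4.75% → £7.24
Dresser £658.72: home furniture, £75.00 or more → 4.75% → £31.29
Floor lamp £45.71: home furniture, under £75.00 → 0% → £0.00
External SSD (1 TB) £135.31: electronic goods → 4.5% → £6.09
27" monitor £456.39: electronic goods → 4.5% → £20.54
Bookshelf £166.58: home furniture, £75.00 or more → 4.75% → £7.91
Deli sandwich £10.70: ready-to-eat food → 8% → £0.86
Office chair £358.38: home furniture, £75.00 or more → 4.75% → £17.02
AA batteries (8-pack) £12.15: all other goods → 8.25% → £1.00
Side table £160.21: home furniture, £75.00 or more → 4.75% → £7.61
Art supplies kit £14.65: toys → 4.5% → £0.66
Total tax = £6.27 + £7.24 + £31.29 + £6.09 + £20.54 + £7.91 + £0.86 + £17.02 + £1.00 + £7.61 + £0.66 = £106.49

£106.49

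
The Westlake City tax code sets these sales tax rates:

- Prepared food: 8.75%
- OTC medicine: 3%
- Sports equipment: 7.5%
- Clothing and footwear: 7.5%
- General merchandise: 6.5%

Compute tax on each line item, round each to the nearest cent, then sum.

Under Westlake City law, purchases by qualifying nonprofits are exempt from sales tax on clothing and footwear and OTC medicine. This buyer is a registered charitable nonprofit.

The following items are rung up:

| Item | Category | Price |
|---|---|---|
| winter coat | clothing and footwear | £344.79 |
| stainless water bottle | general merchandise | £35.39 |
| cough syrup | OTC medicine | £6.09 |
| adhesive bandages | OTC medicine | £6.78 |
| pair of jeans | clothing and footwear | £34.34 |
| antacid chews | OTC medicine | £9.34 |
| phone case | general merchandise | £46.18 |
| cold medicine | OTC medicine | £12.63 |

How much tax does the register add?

£5.30

Winter coat £344.79: clothing and footwear, buyer-exempt → 0% → £0.00
Stainless water bottle £35.39: general merchandise → 6.5% → £2.30
Cough syrup £6.09: OTC medicine, buyer-exempt → 0% → £0.00
Adhesive bandages £6.78: OTC medicine, buyer-exempt → 0% → £0.00
Pair of jeans £34.34: clothing and footwear, buyer-exempt → 0% → £0.00
Antacid chews £9.34: OTC medicine, buyer-exempt → 0% → £0.00
Phone case £46.18: general merchandise → 6.5% → £3.00
Cold medicine £12.63: OTC medicine, buyer-exempt → 0% → £0.00
Total tax = £2.30 + £3.00 = £5.30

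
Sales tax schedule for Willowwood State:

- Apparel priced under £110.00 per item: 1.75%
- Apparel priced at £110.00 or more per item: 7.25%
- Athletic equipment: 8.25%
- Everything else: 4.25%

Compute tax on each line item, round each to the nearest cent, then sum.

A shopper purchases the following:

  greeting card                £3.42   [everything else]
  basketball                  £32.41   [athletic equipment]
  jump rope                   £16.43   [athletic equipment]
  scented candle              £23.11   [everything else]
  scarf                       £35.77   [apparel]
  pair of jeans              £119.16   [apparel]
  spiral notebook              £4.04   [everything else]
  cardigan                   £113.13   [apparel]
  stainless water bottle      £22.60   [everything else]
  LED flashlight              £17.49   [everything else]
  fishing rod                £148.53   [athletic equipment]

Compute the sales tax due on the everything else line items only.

Greeting card £3.42: everything else → 4.25% → £0.15
Scented candle £23.11: everything else → 4.25% → £0.98
Spiral notebook £4.04: everything else → 4.25% → £0.17
Stainless water bottle £22.60: everything else → 4.25% → £0.96
LED flashlight £17.49: everything else → 4.25% → £0.74
Tax on everything else = £0.15 + £0.98 + £0.17 + £0.96 + £0.74 = £3.00

£3.00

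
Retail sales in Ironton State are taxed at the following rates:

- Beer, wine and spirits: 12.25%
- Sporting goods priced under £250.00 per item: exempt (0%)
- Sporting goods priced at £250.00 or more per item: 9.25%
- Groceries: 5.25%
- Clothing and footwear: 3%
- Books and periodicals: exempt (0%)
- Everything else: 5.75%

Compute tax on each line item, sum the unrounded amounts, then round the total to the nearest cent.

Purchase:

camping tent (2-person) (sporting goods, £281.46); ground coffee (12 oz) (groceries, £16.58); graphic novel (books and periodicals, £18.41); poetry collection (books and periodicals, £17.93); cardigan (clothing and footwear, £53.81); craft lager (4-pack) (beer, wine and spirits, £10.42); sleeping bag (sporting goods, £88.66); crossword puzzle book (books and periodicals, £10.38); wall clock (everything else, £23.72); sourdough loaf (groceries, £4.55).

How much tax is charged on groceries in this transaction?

£1.11

Ground coffee (12 oz) £16.58: groceries → 5.25% → £0.87045
Sourdough loaf £4.55: groceries → 5.25% → £0.238875
Tax on groceries: unrounded sum = £1.109325 → £1.11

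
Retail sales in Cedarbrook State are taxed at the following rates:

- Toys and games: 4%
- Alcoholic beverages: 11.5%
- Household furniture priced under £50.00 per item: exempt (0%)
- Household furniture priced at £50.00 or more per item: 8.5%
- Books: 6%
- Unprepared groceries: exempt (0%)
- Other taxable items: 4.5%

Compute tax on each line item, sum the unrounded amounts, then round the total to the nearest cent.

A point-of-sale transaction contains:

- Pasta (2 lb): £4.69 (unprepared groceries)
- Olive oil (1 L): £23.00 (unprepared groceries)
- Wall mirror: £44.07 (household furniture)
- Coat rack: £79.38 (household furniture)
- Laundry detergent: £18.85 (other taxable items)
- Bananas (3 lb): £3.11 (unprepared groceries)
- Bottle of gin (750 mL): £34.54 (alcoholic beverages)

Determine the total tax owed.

Pasta (2 lb) £4.69: unprepared groceries → 0% → £0.00
Olive oil (1 L) £23.00: unprepared groceries → 0% → £0.00
Wall mirror £44.07: household furniture, under £50.00 → 0% → £0.00
Coat rack £79.38: household furniture, £50.00 or more → 8.5% → £6.7473
Laundry detergent £18.85: other taxable items → 4.5% → £0.84825
Bananas (3 lb) £3.11: unprepared groceries → 0% → £0.00
Bottle of gin (750 mL) £34.54: alcoholic beverages → 11.5% → £3.9721
Unrounded tax sum = £11.56765 → £11.57

£11.57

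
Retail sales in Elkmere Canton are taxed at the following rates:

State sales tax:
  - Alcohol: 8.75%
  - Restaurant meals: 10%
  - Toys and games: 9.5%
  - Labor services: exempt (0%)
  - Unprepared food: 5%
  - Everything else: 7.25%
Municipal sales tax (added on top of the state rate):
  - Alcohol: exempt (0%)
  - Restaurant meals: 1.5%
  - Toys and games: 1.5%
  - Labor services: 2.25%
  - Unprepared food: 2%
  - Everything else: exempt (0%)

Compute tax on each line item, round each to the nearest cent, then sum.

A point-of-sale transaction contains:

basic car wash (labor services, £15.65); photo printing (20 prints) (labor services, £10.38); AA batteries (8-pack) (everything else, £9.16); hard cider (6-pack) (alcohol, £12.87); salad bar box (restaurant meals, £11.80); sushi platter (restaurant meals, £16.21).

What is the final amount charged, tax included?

Basic car wash £15.65: labor services → 0% + 2.25% municipal = 2.25% → £0.35
Photo printing (20 prints) £10.38: labor services → 0% + 2.25% municipal = 2.25% → £0.23
AA batteries (8-pack) £9.16: everything else → 7.25% + 0% municipal = 7.25% → £0.66
Hard cider (6-pack) £12.87: alcohol → 8.75% + 0% municipal = 8.75% → £1.13
Salad bar box £11.80: restaurant meals → 10% + 1.5% municipal = 11.5% → £1.36
Sushi platter £16.21: restaurant meals → 10% + 1.5% municipal = 11.5% → £1.86
Subtotal = £76.07; tax = £5.59; total due = £81.66

£81.66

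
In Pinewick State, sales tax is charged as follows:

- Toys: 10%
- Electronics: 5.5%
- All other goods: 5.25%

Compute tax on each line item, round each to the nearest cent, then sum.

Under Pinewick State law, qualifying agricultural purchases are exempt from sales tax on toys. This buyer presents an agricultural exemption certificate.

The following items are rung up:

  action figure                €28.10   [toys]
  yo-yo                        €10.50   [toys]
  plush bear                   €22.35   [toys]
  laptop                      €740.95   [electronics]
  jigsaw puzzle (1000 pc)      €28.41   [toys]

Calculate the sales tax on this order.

Action figure €28.10: toys, buyer-exempt → 0% → €0.00
Yo-yo €10.50: toys, buyer-exempt → 0% → €0.00
Plush bear €22.35: toys, buyer-exempt → 0% → €0.00
Laptop €740.95: electronics → 5.5% → €40.75
Jigsaw puzzle (1000 pc) €28.41: toys, buyer-exempt → 0% → €0.00
Total tax = €40.75

€40.75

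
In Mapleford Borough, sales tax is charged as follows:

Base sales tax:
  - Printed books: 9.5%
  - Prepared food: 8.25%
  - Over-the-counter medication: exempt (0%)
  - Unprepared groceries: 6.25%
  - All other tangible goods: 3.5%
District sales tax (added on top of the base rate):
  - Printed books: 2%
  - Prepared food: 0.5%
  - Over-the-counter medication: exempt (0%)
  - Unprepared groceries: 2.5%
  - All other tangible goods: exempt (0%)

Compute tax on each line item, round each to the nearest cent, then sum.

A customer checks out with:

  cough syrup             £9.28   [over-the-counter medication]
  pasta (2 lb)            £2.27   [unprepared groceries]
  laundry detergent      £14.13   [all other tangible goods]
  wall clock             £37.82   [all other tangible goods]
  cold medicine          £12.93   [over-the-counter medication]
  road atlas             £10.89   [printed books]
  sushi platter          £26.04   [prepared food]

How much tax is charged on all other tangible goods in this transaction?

Laundry detergent £14.13: all other tangible goods → 3.5% + 0% district = 3.5% → £0.49
Wall clock £37.82: all other tangible goods → 3.5% + 0% district = 3.5% → £1.32
Tax on all other tangible goods = £0.49 + £1.32 = £1.81

£1.81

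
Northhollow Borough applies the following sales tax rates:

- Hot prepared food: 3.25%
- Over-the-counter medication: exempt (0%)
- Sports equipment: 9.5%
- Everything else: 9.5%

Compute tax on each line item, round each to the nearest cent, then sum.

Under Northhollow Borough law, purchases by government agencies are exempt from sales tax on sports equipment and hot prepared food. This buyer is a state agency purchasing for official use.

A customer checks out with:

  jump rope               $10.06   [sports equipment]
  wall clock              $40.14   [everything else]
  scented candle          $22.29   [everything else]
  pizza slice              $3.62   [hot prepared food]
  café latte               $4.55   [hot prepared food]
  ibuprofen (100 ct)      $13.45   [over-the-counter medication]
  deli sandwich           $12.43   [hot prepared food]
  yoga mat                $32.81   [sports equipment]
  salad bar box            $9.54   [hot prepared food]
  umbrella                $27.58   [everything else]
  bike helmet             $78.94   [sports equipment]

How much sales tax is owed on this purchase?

Jump rope $10.06: sports equipment, buyer-exempt → 0% → $0.00
Wall clock $40.14: everything else → 9.5% → $3.81
Scented candle $22.29: everything else → 9.5% → $2.12
Pizza slice $3.62: hot prepared food, buyer-exempt → 0% → $0.00
Café latte $4.55: hot prepared food, buyer-exempt → 0% → $0.00
Ibuprofen (100 ct) $13.45: over-the-counter medication → 0% → $0.00
Deli sandwich $12.43: hot prepared food, buyer-exempt → 0% → $0.00
Yoga mat $32.81: sports equipment, buyer-exempt → 0% → $0.00
Salad bar box $9.54: hot prepared food, buyer-exempt → 0% → $0.00
Umbrella $27.58: everything else → 9.5% → $2.62
Bike helmet $78.94: sports equipment, buyer-exempt → 0% → $0.00
Total tax = $3.81 + $2.12 + $2.62 = $8.55

$8.55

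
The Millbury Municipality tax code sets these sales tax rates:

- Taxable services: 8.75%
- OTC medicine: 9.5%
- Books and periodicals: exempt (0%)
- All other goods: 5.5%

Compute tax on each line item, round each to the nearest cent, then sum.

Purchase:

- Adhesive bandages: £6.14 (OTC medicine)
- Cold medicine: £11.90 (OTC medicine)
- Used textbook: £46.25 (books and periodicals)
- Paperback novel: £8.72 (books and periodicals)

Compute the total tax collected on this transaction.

Adhesive bandages £6.14: OTC medicine → 9.5% → £0.58
Cold medicine £11.90: OTC medicine → 9.5% → £1.13
Used textbook £46.25: books and periodicals → 0% → £0.00
Paperback novel £8.72: books and periodicals → 0% → £0.00
Total tax = £0.58 + £1.13 = £1.71

£1.71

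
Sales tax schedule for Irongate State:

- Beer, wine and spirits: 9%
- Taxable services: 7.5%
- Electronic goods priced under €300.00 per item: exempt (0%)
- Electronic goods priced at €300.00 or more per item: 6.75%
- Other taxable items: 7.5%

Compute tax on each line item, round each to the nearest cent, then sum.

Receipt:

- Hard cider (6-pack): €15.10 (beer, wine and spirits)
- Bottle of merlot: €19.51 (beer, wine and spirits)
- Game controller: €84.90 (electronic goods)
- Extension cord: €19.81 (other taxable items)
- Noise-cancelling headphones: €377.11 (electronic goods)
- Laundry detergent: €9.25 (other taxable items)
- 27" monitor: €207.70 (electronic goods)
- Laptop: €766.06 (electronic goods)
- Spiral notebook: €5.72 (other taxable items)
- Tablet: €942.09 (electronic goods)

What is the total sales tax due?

€146.48

Hard cider (6-pack) €15.10: beer, wine and spirits → 9% → €1.36
Bottle of merlot €19.51: beer, wine and spirits → 9% → €1.76
Game controller €84.90: electronic goods, under €300.00 → 0% → €0.00
Extension cord €19.81: other taxable items → 7.5% → €1.49
Noise-cancelling headphones €377.11: electronic goods, €300.00 or more → 6.75% → €25.45
Laundry detergent €9.25: other taxable items → 7.5% → €0.69
27" monitor €207.70: electronic goods, under €300.00 → 0% → €0.00
Laptop €766.06: electronic goods, €300.00 or more → 6.75% → €51.71
Spiral notebook €5.72: other taxable items → 7.5% → €0.43
Tablet €942.09: electronic goods, €300.00 or more → 6.75% → €63.59
Total tax = €1.36 + €1.76 + €1.49 + €25.45 + €0.69 + €51.71 + €0.43 + €63.59 = €146.48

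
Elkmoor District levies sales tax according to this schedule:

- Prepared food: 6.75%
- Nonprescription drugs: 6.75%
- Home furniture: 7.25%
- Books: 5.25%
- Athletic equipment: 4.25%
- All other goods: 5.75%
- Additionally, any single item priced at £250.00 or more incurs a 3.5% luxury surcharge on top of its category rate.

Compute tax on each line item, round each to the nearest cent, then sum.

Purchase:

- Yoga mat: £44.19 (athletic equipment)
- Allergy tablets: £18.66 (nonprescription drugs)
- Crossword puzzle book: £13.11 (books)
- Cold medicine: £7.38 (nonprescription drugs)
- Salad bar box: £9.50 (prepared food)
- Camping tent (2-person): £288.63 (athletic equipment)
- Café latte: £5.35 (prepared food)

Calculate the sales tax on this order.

£27.70

Yoga mat £44.19: athletic equipment → 4.25% → £1.88
Allergy tablets £18.66: nonprescription drugs → 6.75% → £1.26
Crossword puzzle book £13.11: books → 5.25% → £0.69
Cold medicine £7.38: nonprescription drugs → 6.75% → £0.50
Salad bar box £9.50: prepared food → 6.75% → £0.64
Camping tent (2-person) £288.63: athletic equipment → 4.25% + 3.5% surcharge = 7.75% → £22.37
Café latte £5.35: prepared food → 6.75% → £0.36
Total tax = £1.88 + £1.26 + £0.69 + £0.50 + £0.64 + £22.37 + £0.36 = £27.70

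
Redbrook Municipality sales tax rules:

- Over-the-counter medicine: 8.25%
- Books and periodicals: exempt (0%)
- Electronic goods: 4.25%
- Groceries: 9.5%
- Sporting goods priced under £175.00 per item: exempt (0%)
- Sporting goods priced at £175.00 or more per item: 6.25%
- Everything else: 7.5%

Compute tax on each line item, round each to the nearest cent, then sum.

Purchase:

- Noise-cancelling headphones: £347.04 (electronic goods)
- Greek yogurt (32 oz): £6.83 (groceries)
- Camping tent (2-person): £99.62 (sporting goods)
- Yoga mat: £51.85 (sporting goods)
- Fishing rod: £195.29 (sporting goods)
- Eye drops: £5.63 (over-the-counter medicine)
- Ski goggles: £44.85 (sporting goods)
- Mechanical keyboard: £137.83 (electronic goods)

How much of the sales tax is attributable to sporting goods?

Camping tent (2-person) £99.62: sporting goods, under £175.00 → 0% → £0.00
Yoga mat £51.85: sporting goods, under £175.00 → 0% → £0.00
Fishing rod £195.29: sporting goods, £175.00 or more → 6.25% → £12.21
Ski goggles £44.85: sporting goods, under £175.00 → 0% → £0.00
Tax on sporting goods = £0.00 + £0.00 + £12.21 + £0.00 = £12.21

£12.21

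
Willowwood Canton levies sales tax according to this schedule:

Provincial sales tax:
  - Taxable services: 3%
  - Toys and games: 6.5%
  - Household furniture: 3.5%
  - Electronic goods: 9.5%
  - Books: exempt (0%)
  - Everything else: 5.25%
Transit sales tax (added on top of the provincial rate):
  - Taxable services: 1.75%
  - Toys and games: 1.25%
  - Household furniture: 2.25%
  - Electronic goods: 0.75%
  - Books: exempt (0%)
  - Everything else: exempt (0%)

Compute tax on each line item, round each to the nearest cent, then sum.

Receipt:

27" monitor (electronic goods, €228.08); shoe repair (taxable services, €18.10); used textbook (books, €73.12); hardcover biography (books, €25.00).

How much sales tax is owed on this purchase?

€24.24

27" monitor €228.08: electronic goods → 9.5% + 0.75% transit = 10.25% → €23.38
Shoe repair €18.10: taxable services → 3% + 1.75% transit = 4.75% → €0.86
Used textbook €73.12: books → 0% + 0% transit = 0% → €0.00
Hardcover biography €25.00: books → 0% + 0% transit = 0% → €0.00
Total tax = €23.38 + €0.86 = €24.24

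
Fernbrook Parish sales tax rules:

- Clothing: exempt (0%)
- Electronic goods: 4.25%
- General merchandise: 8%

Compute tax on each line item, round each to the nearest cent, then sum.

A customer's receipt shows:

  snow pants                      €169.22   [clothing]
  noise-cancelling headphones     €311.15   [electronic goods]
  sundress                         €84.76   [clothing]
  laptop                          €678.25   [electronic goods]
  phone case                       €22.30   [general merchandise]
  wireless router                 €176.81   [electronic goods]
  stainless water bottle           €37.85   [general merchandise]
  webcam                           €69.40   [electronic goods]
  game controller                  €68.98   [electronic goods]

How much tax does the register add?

€60.25

Snow pants €169.22: clothing → 0% → €0.00
Noise-cancelling headphones €311.15: electronic goods → 4.25% → €13.22
Sundress €84.76: clothing → 0% → €0.00
Laptop €678.25: electronic goods → 4.25% → €28.83
Phone case €22.30: general merchandise → 8% → €1.78
Wireless router €176.81: electronic goods → 4.25% → €7.51
Stainless water bottle €37.85: general merchandise → 8% → €3.03
Webcam €69.40: electronic goods → 4.25% → €2.95
Game controller €68.98: electronic goods → 4.25% → €2.93
Total tax = €13.22 + €28.83 + €1.78 + €7.51 + €3.03 + €2.95 + €2.93 = €60.25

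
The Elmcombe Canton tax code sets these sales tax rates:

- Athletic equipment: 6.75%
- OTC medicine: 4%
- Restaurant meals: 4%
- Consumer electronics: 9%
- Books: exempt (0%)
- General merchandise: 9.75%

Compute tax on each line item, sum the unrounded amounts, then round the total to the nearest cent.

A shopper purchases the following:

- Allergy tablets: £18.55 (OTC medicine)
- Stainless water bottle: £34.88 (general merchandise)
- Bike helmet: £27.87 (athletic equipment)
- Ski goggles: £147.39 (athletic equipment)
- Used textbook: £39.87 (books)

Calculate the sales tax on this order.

£15.97

Allergy tablets £18.55: OTC medicine → 4% → £0.742
Stainless water bottle £34.88: general merchandise → 9.75% → £3.4008
Bike helmet £27.87: athletic equipment → 6.75% → £1.881225
Ski goggles £147.39: athletic equipment → 6.75% → £9.948825
Used textbook £39.87: books → 0% → £0.00
Unrounded tax sum = £15.97285 → £15.97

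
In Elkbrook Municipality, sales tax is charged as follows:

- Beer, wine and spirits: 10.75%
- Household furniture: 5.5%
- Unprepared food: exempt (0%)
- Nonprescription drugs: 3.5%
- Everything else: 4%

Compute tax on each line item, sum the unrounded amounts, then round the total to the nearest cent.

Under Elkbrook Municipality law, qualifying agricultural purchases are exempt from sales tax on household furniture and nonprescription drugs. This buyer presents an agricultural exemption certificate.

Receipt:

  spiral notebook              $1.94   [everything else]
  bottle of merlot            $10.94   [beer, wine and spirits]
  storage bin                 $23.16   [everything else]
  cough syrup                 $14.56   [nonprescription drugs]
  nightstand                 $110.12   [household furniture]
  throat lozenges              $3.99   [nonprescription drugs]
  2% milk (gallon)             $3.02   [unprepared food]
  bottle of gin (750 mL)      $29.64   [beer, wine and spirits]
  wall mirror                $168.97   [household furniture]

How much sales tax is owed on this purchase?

Spiral notebook $1.94: everything else → 4% → $0.0776
Bottle of merlot $10.94: beer, wine and spirits → 10.75% → $1.17605
Storage bin $23.16: everything else → 4% → $0.9264
Cough syrup $14.56: nonprescription drugs, buyer-exempt → 0% → $0.00
Nightstand $110.12: household furniture, buyer-exempt → 0% → $0.00
Throat lozenges $3.99: nonprescription drugs, buyer-exempt → 0% → $0.00
2% milk (gallon) $3.02: unprepared food → 0% → $0.00
Bottle of gin (750 mL) $29.64: beer, wine and spirits → 10.75% → $3.1863
Wall mirror $168.97: household furniture, buyer-exempt → 0% → $0.00
Unrounded tax sum = $5.36635 → $5.37

$5.37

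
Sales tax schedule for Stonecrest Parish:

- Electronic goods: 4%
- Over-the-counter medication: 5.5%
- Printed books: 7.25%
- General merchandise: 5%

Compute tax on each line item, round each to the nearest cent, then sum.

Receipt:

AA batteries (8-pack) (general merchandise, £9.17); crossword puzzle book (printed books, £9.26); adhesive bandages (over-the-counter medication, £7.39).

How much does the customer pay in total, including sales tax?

£27.36

AA batteries (8-pack) £9.17: general merchandise → 5% → £0.46
Crossword puzzle book £9.26: printed books → 7.25% → £0.67
Adhesive bandages £7.39: over-the-counter medication → 5.5% → £0.41
Subtotal = £25.82; tax = £1.54; total due = £27.36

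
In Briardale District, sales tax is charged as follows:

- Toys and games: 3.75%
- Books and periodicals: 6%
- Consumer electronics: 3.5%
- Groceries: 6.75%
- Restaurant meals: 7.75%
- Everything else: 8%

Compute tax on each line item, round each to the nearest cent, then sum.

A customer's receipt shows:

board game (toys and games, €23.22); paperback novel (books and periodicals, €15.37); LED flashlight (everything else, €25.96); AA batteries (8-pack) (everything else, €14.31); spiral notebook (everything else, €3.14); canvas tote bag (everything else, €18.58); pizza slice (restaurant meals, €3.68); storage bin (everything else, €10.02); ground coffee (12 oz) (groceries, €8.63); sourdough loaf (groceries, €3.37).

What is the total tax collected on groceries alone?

€0.81

Ground coffee (12 oz) €8.63: groceries → 6.75% → €0.58
Sourdough loaf €3.37: groceries → 6.75% → €0.23
Tax on groceries = €0.58 + €0.23 = €0.81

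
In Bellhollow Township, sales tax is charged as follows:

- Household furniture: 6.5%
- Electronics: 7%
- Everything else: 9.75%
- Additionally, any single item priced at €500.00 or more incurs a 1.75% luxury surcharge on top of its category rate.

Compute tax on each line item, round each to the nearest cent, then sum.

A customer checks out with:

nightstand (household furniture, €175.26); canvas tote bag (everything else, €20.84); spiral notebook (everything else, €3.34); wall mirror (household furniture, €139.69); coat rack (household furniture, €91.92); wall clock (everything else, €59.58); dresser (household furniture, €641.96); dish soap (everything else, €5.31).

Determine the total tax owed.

€88.09

Nightstand €175.26: household furniture → 6.5% → €11.39
Canvas tote bag €20.84: everything else → 9.75% → €2.03
Spiral notebook €3.34: everything else → 9.75% → €0.33
Wall mirror €139.69: household furniture → 6.5% → €9.08
Coat rack €91.92: household furniture → 6.5% → €5.97
Wall clock €59.58: everything else → 9.75% → €5.81
Dresser €641.96: household furniture → 6.5% + 1.75% surcharge = 8.25% → €52.96
Dish soap €5.31: everything else → 9.75% → €0.52
Total tax = €11.39 + €2.03 + €0.33 + €9.08 + €5.97 + €5.81 + €52.96 + €0.52 = €88.09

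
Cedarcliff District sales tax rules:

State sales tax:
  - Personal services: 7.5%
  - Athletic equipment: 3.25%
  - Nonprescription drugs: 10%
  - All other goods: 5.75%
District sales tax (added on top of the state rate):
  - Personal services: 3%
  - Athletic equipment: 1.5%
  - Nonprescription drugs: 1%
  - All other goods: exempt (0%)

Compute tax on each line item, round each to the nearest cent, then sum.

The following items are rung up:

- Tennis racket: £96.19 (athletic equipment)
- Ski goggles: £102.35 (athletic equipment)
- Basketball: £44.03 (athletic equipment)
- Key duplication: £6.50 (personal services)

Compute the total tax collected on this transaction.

Tennis racket £96.19: athletic equipment → 3.25% + 1.5% district = 4.75% → £4.57
Ski goggles £102.35: athletic equipment → 3.25% + 1.5% district = 4.75% → £4.86
Basketball £44.03: athletic equipment → 3.25% + 1.5% district = 4.75% → £2.09
Key duplication £6.50: personal services → 7.5% + 3% district = 10.5% → £0.68
Total tax = £4.57 + £4.86 + £2.09 + £0.68 = £12.20

£12.20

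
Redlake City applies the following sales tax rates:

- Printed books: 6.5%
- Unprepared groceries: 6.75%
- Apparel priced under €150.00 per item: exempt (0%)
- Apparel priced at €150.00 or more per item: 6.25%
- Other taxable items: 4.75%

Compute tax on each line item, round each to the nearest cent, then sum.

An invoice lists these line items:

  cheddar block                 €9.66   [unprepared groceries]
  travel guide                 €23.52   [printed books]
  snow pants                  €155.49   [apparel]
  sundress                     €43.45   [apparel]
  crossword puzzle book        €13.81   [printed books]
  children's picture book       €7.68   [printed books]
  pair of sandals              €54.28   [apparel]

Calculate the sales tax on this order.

€13.30

Cheddar block €9.66: unprepared groceries → 6.75% → €0.65
Travel guide €23.52: printed books → 6.5% → €1.53
Snow pants €155.49: apparel, €150.00 or more → 6.25% → €9.72
Sundress €43.45: apparel, under €150.00 → 0% → €0.00
Crossword puzzle book €13.81: printed books → 6.5% → €0.90
Children's picture book €7.68: printed books → 6.5% → €0.50
Pair of sandals €54.28: apparel, under €150.00 → 0% → €0.00
Total tax = €0.65 + €1.53 + €9.72 + €0.90 + €0.50 = €13.30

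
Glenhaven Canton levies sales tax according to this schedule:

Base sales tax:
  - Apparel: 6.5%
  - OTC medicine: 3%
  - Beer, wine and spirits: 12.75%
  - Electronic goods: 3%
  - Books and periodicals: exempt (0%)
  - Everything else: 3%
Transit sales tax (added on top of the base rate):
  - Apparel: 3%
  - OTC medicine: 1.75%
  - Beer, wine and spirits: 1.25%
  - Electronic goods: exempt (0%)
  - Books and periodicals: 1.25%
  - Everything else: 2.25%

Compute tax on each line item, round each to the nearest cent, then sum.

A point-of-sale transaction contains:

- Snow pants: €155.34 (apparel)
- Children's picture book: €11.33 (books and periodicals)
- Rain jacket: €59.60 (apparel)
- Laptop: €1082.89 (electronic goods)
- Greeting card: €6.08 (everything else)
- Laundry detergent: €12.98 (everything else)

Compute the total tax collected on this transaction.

Snow pants €155.34: apparel → 6.5% + 3% transit = 9.5% → €14.76
Children's picture book €11.33: books and periodicals → 0% + 1.25% transit = 1.25% → €0.14
Rain jacket €59.60: apparel → 6.5% + 3% transit = 9.5% → €5.66
Laptop €1082.89: electronic goods → 3% + 0% transit = 3% → €32.49
Greeting card €6.08: everything else → 3% + 2.25% transit = 5.25% → €0.32
Laundry detergent €12.98: everything else → 3% + 2.25% transit = 5.25% → €0.68
Total tax = €14.76 + €0.14 + €5.66 + €32.49 + €0.32 + €0.68 = €54.05

€54.05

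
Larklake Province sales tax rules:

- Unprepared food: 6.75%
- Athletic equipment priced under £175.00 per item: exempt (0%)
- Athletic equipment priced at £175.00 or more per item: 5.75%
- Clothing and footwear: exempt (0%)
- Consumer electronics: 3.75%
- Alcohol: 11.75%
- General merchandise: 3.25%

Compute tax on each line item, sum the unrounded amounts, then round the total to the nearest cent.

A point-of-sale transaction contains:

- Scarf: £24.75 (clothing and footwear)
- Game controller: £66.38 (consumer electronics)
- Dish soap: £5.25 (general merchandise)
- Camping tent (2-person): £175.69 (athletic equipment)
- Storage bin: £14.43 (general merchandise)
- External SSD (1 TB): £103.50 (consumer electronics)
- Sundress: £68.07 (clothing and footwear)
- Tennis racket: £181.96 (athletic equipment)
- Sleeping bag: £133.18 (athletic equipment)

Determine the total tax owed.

Scarf £24.75: clothing and footwear → 0% → £0.00
Game controller £66.38: consumer electronics → 3.75% → £2.48925
Dish soap £5.25: general merchandise → 3.25% → £0.170625
Camping tent (2-person) £175.69: athletic equipment, £175.00 or more → 5.75% → £10.102175
Storage bin £14.43: general merchandise → 3.25% → £0.468975
External SSD (1 TB) £103.50: consumer electronics → 3.75% → £3.88125
Sundress £68.07: clothing and footwear → 0% → £0.00
Tennis racket £181.96: athletic equipment, £175.00 or more → 5.75% → £10.4627
Sleeping bag £133.18: athletic equipment, under £175.00 → 0% → £0.00
Unrounded tax sum = £27.574975 → £27.57

£27.57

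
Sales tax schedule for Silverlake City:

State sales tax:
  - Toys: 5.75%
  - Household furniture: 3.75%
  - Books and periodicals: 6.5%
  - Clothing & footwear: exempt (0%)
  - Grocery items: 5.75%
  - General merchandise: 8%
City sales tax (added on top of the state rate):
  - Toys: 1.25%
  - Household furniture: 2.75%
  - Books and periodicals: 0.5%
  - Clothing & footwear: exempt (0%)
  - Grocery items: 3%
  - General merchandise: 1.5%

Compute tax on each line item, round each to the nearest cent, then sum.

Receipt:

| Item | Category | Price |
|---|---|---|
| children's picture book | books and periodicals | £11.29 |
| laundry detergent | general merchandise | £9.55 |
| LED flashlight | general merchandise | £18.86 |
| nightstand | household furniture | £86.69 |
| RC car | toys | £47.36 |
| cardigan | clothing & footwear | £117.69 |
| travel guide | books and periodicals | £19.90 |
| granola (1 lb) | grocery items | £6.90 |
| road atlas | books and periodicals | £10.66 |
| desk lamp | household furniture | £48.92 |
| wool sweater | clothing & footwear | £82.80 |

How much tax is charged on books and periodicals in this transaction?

Children's picture book £11.29: books and periodicals → 6.5% + 0.5% city = 7% → £0.79
Travel guide £19.90: books and periodicals → 6.5% + 0.5% city = 7% → £1.39
Road atlas £10.66: books and periodicals → 6.5% + 0.5% city = 7% → £0.75
Tax on books and periodicals = £0.79 + £1.39 + £0.75 = £2.93

£2.93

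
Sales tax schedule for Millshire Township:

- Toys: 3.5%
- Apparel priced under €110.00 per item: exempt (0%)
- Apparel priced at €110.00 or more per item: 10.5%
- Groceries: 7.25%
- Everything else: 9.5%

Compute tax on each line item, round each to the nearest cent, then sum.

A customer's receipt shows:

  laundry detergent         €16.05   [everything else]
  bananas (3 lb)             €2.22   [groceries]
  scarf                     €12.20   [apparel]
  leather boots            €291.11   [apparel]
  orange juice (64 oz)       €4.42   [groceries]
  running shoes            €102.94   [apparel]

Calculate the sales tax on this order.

Laundry detergent €16.05: everything else → 9.5% → €1.52
Bananas (3 lb) €2.22: groceries → 7.25% → €0.16
Scarf €12.20: apparel, under €110.00 → 0% → €0.00
Leather boots €291.11: apparel, €110.00 or more → 10.5% → €30.57
Orange juice (64 oz) €4.42: groceries → 7.25% → €0.32
Running shoes €102.94: apparel, under €110.00 → 0% → €0.00
Total tax = €1.52 + €0.16 + €30.57 + €0.32 = €32.57

€32.57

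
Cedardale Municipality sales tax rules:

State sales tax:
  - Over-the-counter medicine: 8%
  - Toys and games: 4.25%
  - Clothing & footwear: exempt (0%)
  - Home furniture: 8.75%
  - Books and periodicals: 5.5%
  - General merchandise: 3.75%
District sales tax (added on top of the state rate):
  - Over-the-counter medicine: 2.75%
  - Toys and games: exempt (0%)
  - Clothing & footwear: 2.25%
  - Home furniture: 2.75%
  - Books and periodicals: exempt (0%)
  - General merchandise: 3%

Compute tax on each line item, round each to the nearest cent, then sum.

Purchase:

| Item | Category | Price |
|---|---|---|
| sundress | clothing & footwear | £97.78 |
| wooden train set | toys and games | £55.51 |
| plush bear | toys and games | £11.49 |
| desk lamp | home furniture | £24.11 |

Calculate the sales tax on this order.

£7.82

Sundress £97.78: clothing & footwear → 0% + 2.25% district = 2.25% → £2.20
Wooden train set £55.51: toys and games → 4.25% + 0% district = 4.25% → £2.36
Plush bear £11.49: toys and games → 4.25% + 0% district = 4.25% → £0.49
Desk lamp £24.11: home furniture → 8.75% + 2.75% district = 11.5% → £2.77
Total tax = £2.20 + £2.36 + £0.49 + £2.77 = £7.82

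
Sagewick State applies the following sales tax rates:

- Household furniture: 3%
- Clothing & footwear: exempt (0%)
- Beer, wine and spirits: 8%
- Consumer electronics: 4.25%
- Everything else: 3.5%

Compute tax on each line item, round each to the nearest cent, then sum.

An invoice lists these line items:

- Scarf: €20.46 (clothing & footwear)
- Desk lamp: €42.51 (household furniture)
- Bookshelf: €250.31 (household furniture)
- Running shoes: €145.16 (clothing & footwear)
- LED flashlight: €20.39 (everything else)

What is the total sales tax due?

Scarf €20.46: clothing & footwear → 0% → €0.00
Desk lamp €42.51: household furniture → 3% → €1.28
Bookshelf €250.31: household furniture → 3% → €7.51
Running shoes €145.16: clothing & footwear → 0% → €0.00
LED flashlight €20.39: everything else → 3.5% → €0.71
Total tax = €1.28 + €7.51 + €0.71 = €9.50

€9.50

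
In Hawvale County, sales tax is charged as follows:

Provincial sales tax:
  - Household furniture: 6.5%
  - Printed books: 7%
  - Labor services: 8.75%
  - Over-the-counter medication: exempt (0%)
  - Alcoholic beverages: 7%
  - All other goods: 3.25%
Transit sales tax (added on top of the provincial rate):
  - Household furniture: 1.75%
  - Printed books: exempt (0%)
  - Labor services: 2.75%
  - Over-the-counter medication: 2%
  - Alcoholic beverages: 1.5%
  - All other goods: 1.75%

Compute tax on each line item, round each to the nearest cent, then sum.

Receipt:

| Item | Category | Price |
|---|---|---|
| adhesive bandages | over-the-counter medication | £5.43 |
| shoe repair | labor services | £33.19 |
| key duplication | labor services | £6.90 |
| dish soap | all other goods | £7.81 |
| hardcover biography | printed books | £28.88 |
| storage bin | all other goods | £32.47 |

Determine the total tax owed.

Adhesive bandages £5.43: over-the-counter medication → 0% + 2% transit = 2% → £0.11
Shoe repair £33.19: labor services → 8.75% + 2.75% transit = 11.5% → £3.82
Key duplication £6.90: labor services → 8.75% + 2.75% transit = 11.5% → £0.79
Dish soap £7.81: all other goods → 3.25% + 1.75% transit = 5% → £0.39
Hardcover biography £28.88: printed books → 7% + 0% transit = 7% → £2.02
Storage bin £32.47: all other goods → 3.25% + 1.75% transit = 5% → £1.62
Total tax = £0.11 + £3.82 + £0.79 + £0.39 + £2.02 + £1.62 = £8.75

£8.75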